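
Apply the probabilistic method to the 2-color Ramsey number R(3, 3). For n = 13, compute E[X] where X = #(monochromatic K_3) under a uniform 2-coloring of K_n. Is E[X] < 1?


E[X] = C(13, 3) · 2^{1 − 3} = 286 · 2^{−2} = 286/4.
As a reduced fraction: E[X] = 143/2 ≈ 71.5000000.
Is E[X] < 1? NO.
Since E[X] ≥ 1, the first-moment bound is inconclusive at n = 13; it does NOT by itself certify R(3, 3) > 13.

E[X] = 143/2 ≈ 71.5000000; E[X] ≥ 1; first-moment method inconclusive here.


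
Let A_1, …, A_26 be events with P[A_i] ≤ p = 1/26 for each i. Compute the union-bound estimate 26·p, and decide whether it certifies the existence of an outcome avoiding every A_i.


Union bound: P[∪_{i=1}^{26} A_i] ≤ Σ_i P[A_i] ≤ 26·p = 26·(1/26) = 1.
Numerically: 1 ≈ 1.0000.
Is 1 < 1? NO.
Since the bound 1 is ≥ 1, the union bound is uninformative here; it does NOT by itself certify existence.

26·p = 1 ≈ 1.0000; existence NOT certified by the union bound.


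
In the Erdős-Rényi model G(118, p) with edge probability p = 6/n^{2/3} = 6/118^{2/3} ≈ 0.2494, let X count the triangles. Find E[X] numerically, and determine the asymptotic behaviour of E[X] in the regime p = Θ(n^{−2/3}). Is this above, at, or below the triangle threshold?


Number of potential triangles: C(118, 3) = 266916.
Each occurs with probability p³ ≈ (0.2494)³ ≈ 1.551278e-02.
By linearity: E[X] = C(118, 3)·p³ ≈ 266916 · 1.551278e-02 ≈ 4140.6102.
Since α = 2/3 < 1, p = c/n^{2/3} ≫ 1/n is above the triangle threshold p ~ 1/n. Asymptotically E[X] ~ (c³/6)·n^{3(1−α)} = (6³/6)·n^{1} → ∞; triangles are abundant w.h.p.

E[X] ≈ 4140.6102; in regime p = Θ(1/n^{2/3}) E[X] diverges (above the triangle threshold p ~ 1/n).


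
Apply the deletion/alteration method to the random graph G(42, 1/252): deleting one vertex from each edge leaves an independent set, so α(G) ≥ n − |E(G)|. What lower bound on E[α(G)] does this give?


E[|E(G)|] = C(42, 2)·p = 861 · (1/252) = 41/12.
E[α(G)] ≥ n − E[|E(G)|] = 42 − 41/12 = 463/12.
Numerically: ≈ 38.583.
(This is only a lower bound; the true E[α(G)] may be larger.)

E[α(G)] ≥ 463/12 ≈ 38.583.


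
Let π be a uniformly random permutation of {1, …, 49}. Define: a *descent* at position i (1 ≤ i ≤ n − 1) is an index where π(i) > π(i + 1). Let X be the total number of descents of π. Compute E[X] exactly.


Write X = Σ X_I over i = 1, …, 48, with X_I the indicator of one descent.
There are 48 indicators.
For each fixed i, the pair (π(i), π(i+1)) is a uniformly random ordered pair of distinct values from {1, …, 49}; by symmetry P[π(i) > π(i+1)] = 1/2.
By linearity: E[X] = 48 · (1/2) = (49 − 1) · (1/2) = 24 ≈ 24.00000.

E[X] = 24 = 24.00000.


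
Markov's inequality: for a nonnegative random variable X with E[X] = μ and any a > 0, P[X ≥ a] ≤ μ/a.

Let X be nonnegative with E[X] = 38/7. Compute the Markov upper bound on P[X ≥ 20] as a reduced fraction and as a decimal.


μ = E[X] = 38/7, a = 20.
Markov: P[X ≥ 20] ≤ μ/a = (38/7)/20 = 19/70.
Numerically: ≈ 0.27143.
(Since a = 20 > μ = 5.42857, the bound 19/70 is < 1 and informative.)

P[X ≥ 20] ≤ 19/70 ≈ 0.27143.


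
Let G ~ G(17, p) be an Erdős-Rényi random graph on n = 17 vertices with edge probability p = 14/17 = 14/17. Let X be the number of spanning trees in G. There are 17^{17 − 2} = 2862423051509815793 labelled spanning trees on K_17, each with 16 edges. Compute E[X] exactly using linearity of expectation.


K_17 has 17^{17 − 2} = 2862423051509815793 labelled spanning trees.
For each such spanning tree H, let X_H = 1 if all 16 edges of H are present in G. Then P[X_H = 1] = p^{16} = (14/17)^{16} = 2177953337809371136/48661191875666868481.
By linearity: E[X] = Σ_H E[X_H] = 2862423051509815793 · p^{16} = 2862423051509815793 · 2177953337809371136/48661191875666868481 = 2177953337809371136/17.
Numerically: E[X] ≈ 1.2811e+17.

E[X] = 2862423051509815793 · (14/17)^{16} = 2177953337809371136/17 ≈ 1.2811e+17.


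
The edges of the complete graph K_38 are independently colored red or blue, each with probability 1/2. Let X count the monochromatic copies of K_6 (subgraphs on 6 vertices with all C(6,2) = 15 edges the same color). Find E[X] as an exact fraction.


Let X = Σ_S X_S over the C(38, 6) = 2760681 subsets S of size 6, where X_S = 1 if the K_6 on S is monochromatic.
For a fixed S, the K_6 on S has C(6, 2) = 15 edges. P[all 15 edges red] = (1/2)^15, and likewise for blue, so P[monochromatic] = 2·(1/2)^15 = 2^{1 − 15} = 1/16384.
Summing: E[X] = C(38, 6) · 2^{1 − 15} = 2760681 · 1/16384 = 2760681/16384.
Numerically: E[X] ≈ 168.498596.

E[X] = C(38,6)·2^(1−C(6,2)) = 2760681/16384 ≈ 168.498596.


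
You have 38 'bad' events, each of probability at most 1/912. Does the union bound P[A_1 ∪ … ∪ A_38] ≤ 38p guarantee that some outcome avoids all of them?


Union bound: P[∪_{i=1}^{38} A_i] ≤ Σ_i P[A_i] ≤ 38·p = 38·(1/912) = 1/24.
Numerically: 1/24 ≈ 0.041667.
Is 1/24 < 1? YES.
Since P[∪ A_i] ≤ 1/24 < 1, the complement has P[∩ A_i^c] ≥ 1 − 1/24 = 23/24 > 0, so some outcome avoids every A_i.

38·p = 1/24 ≈ 0.041667; existence CERTIFIED by the union bound.


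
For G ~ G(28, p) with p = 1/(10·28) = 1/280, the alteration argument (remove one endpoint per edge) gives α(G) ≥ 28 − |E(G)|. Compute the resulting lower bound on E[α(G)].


E[|E(G)|] = C(28, 2)·p = 378 · (1/280) = 27/20.
E[α(G)] ≥ n − E[|E(G)|] = 28 − 27/20 = 533/20.
Numerically: ≈ 26.650.
(This is only a lower bound; the true E[α(G)] may be larger.)

E[α(G)] ≥ 533/20 ≈ 26.650.


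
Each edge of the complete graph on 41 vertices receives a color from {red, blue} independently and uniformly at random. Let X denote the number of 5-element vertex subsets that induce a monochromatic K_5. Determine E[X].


Let X = Σ_S X_S over the C(41, 5) = 749398 subsets S of size 5, where X_S = 1 if the K_5 on S is monochromatic.
For a fixed S, the K_5 on S has C(5, 2) = 10 edges. P[all 10 edges red] = (1/2)^10, and likewise for blue, so P[monochromatic] = 2·(1/2)^10 = 2^{1 − 10} = 1/512.
By linearity of expectation: E[X] = C(41, 5) · 2^{1 − 10} = 749398 · 1/512 = 374699/256.
Numerically: E[X] ≈ 1463.6680.

E[X] = C(41,5)·2^(1−C(5,2)) = 374699/256 ≈ 1463.6680.


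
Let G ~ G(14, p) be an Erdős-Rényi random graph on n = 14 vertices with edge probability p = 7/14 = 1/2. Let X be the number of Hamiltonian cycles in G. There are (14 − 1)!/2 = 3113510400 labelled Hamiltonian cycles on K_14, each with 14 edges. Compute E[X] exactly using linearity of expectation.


K_14 has (14 − 1)!/2 = 3113510400 labelled Hamiltonian cycles.
For each such Hamiltonian cycle H, let X_H = 1 if all 14 edges of H are present in G. Then P[X_H = 1] = p^{14} = (1/2)^{14} = 1/16384.
By linearity of expectation: E[X] = Σ_H E[X_H] = 3113510400 · p^{14} = 3113510400 · 1/16384 = 6081075/32.
Numerically: E[X] ≈ 1.9e+05.

E[X] = 3113510400 · (1/2)^{14} = 6081075/32 ≈ 1.9e+05.


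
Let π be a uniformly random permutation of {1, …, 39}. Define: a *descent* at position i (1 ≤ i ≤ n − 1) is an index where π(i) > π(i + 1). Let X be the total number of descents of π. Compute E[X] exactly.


Write X = Σ X_I over i = 1, …, 38, with X_I the indicator of one descent.
There are 38 indicators.
For each fixed i, the pair (π(i), π(i+1)) is a uniformly random ordered pair of distinct values from {1, …, 39}; by symmetry P[π(i) > π(i+1)] = 1/2.
By linearity: E[X] = 38 · (1/2) = (39 − 1) · (1/2) = 19 ≈ 19.00000.

E[X] = 19 = 19.00000.


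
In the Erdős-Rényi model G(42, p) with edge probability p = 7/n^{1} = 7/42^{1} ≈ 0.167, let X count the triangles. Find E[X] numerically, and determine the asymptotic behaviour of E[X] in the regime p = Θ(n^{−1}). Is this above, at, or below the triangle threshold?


Number of potential triangles: C(42, 3) = 11480.
Each occurs with probability p³ ≈ (0.167)³ ≈ 4.62963e-03.
By linearity: E[X] = C(42, 3)·p³ ≈ 11480 · 4.62963e-03 ≈ 53.148.
Here α = 1, so p = 7/n is exactly at the triangle threshold p ~ 1/n. Asymptotically E[X] → c³/6 = 7³/6 = 343/6 ≈ 57.167, a bounded constant. In this regime the triangle count is asymptotically Poisson(c³/6).

E[X] ≈ 53.148; in regime p = Θ(1/n^{1}) E[X] stays bounded (at the triangle threshold p ~ 1/n).


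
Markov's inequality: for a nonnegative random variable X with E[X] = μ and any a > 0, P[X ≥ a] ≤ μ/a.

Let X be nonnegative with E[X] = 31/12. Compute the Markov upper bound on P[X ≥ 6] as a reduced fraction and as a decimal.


μ = E[X] = 31/12, a = 6.
Markov: P[X ≥ 6] ≤ μ/a = (31/12)/6 = 31/72.
Numerically: ≈ 0.4306.
(Since a = 6 > μ = 2.5833, the bound 31/72 is < 1 and informative.)

P[X ≥ 6] ≤ 31/72 ≈ 0.4306.


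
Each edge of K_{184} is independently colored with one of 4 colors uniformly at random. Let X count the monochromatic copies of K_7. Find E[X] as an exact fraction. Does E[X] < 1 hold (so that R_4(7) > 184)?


E[X] = C(184, 7) · 4^{1 − 21} = 1262216571096 · 4^{−20} = 1262216571096/1099511627776.
As a reduced fraction: E[X] = 157777071387/137438953472 ≈ 1.14798.
Is E[X] < 1? NO.
Since E[X] ≥ 1, the first-moment bound is inconclusive at n = 184; it does NOT by itself certify R_4(7) > 184.

E[X] = 157777071387/137438953472 ≈ 1.14798; E[X] ≥ 1; first-moment method inconclusive here.


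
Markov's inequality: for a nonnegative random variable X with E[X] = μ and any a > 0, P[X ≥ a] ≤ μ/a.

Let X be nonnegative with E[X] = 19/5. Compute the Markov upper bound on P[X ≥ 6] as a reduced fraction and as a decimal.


μ = E[X] = 19/5, a = 6.
Markov: P[X ≥ 6] ≤ μ/a = (19/5)/6 = 19/30.
Numerically: ≈ 0.633.
(Since a = 6 > μ = 3.800, the bound 19/30 is < 1 and informative.)

P[X ≥ 6] ≤ 19/30 ≈ 0.633.


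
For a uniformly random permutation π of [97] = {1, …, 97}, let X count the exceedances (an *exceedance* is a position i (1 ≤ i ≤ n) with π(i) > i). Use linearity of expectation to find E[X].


Write X = Σ_{i=1}^{97} X_i, where X_i = 1_{π(i) > i}.
For each fixed i, π(i) is uniform over {1, …, 97} (marginal of a uniform permutation), so P[π(i) > i] = (n − i)/n. Summing: Σ_{i=1}^{97} (n − i)/n = (0 + 1 + … + 96)/97 = 97(97 − 1)/(2·97) = (97 − 1)/2.
Hence E[X] = Σ_{i=1}^{97} (97 − i)/97 = 48 ≈ 48.00000.

E[X] = 48 = 48.00000.


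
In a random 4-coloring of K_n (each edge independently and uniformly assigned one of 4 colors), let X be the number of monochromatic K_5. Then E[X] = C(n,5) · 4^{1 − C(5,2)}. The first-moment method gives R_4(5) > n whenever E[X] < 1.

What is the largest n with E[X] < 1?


We need C(n, 5) · 4^{1 − 10} < 1, i.e. C(n, 5) < 4^{10 − 1} = 262144.
Check values of n near the boundary:
  n = 29: C(29, 5) = 118755; 118755 < 262144? YES
  n = 30: C(30, 5) = 142506; 142506 < 262144? YES
  n = 31: C(31, 5) = 169911; 169911 < 262144? YES
  n = 32: C(32, 5) = 201376; 201376 < 262144? YES
  n = 33: C(33, 5) = 237336; 237336 < 262144? YES
  n = 34: C(34, 5) = 278256; 278256 < 262144? NO
  n = 35: C(35, 5) = 324632; 324632 < 262144? NO
The largest n with C(n, 5) < 262144 is n = 33 (where E[X] = 29667/32768 ≈ 0.9053650). Hence R_4(5) > 33, i.e. R_4(5) ≥ 34.

Largest n = 33; hence R_4(5) > 33.


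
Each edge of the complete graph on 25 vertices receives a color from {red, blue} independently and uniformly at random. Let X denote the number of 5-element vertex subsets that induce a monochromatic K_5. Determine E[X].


Let X = Σ_S X_S over the C(25, 5) = 53130 subsets S of size 5, where X_S = 1 if the K_5 on S is monochromatic.
For a fixed S, the K_5 on S has C(5, 2) = 10 edges. P[all 10 edges red] = (1/2)^10, and likewise for blue, so P[monochromatic] = 2·(1/2)^10 = 2^{1 − 10} = 1/512.
Summing: E[X] = C(25, 5) · 2^{1 − 10} = 53130 · 1/512 = 26565/256.
Numerically: E[X] ≈ 103.76953.

E[X] = C(25,5)·2^(1−C(5,2)) = 26565/256 ≈ 103.76953.


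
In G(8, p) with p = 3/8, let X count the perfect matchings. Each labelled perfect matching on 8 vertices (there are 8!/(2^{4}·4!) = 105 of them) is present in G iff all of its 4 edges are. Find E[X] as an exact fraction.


K_8 has 8!/(2^{4}·4!) = 105 labelled perfect matchings.
For each such perfect matching H, let X_H = 1 if all 4 edges of H are present in G. Then P[X_H = 1] = p^{4} = (3/8)^{4} = 81/4096.
Summing the indicators: E[X] = Σ_H E[X_H] = 105 · p^{4} = 105 · 81/4096 = 8505/4096.
Numerically: E[X] ≈ 2.076.

E[X] = 105 · (3/8)^{4} = 8505/4096 ≈ 2.076.


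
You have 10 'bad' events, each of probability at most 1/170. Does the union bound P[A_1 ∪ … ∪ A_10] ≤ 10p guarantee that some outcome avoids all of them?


Union bound: P[∪_{i=1}^{10} A_i] ≤ Σ_i P[A_i] ≤ 10·p = 10·(1/170) = 1/17.
Numerically: 1/17 ≈ 0.0588.
Is 1/17 < 1? YES.
Since P[∪ A_i] ≤ 1/17 < 1, the complement has P[∩ A_i^c] ≥ 1 − 1/17 = 16/17 > 0, so some outcome avoids every A_i.

10·p = 1/17 ≈ 0.0588; existence CERTIFIED by the union bound.


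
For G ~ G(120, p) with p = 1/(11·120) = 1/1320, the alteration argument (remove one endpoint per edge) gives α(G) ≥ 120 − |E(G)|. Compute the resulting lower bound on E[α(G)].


E[|E(G)|] = C(120, 2)·p = 7140 · (1/1320) = 119/22.
E[α(G)] ≥ n − E[|E(G)|] = 120 − 119/22 = 2521/22.
Numerically: ≈ 114.5909.
(This is only a lower bound; the true E[α(G)] may be larger.)

E[α(G)] ≥ 2521/22 ≈ 114.5909.


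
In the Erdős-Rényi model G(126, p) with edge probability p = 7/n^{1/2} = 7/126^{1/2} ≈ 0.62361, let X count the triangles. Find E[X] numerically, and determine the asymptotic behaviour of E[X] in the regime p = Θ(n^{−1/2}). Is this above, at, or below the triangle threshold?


Number of potential triangles: C(126, 3) = 325500.
Each occurs with probability p³ ≈ (0.62361)³ ≈ 2.4251483e-01.
By linearity: E[X] = C(126, 3)·p³ ≈ 325500 · 2.4251483e-01 ≈ 78938.57737.
Since α = 1/2 < 1, p = c/n^{1/2} ≫ 1/n is above the triangle threshold p ~ 1/n. Asymptotically E[X] ~ (c³/6)·n^{3(1−α)} = (7³/6)·n^{1.5} → ∞; triangles are abundant w.h.p.

E[X] ≈ 78938.57737; in regime p = Θ(1/n^{1/2}) E[X] diverges (above the triangle threshold p ~ 1/n).


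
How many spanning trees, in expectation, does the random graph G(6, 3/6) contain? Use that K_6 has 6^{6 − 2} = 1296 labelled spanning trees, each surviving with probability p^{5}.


K_6 has 6^{6 − 2} = 1296 labelled spanning trees.
For each such spanning tree H, let X_H = 1 if all 5 edges of H are present in G. Then P[X_H = 1] = p^{5} = (1/2)^{5} = 1/32.
By linearity of expectation: E[X] = Σ_H E[X_H] = 1296 · p^{5} = 1296 · 1/32 = 81/2.
Numerically: E[X] ≈ 40.5.

E[X] = 1296 · (1/2)^{5} = 81/2 ≈ 40.5.


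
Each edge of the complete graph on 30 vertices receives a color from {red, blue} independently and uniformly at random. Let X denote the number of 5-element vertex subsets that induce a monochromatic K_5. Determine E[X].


Let X = Σ_S X_S over the C(30, 5) = 142506 subsets S of size 5, where X_S = 1 if the K_5 on S is monochromatic.
For a fixed S, the K_5 on S has C(5, 2) = 10 edges. P[all 10 edges red] = (1/2)^10, and likewise for blue, so P[monochromatic] = 2·(1/2)^10 = 2^{1 − 10} = 1/512.
Summing: E[X] = C(30, 5) · 2^{1 − 10} = 142506 · 1/512 = 71253/256.
Numerically: E[X] ≈ 278.332031.

E[X] = C(30,5)·2^(1−C(5,2)) = 71253/256 ≈ 278.332031.


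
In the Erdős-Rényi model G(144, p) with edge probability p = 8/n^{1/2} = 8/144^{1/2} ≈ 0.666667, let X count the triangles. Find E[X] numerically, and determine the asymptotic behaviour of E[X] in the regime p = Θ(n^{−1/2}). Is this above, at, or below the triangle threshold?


Number of potential triangles: C(144, 3) = 487344.
Each occurs with probability p³ ≈ (0.666667)³ ≈ 2.96296296e-01.
By linearity: E[X] = C(144, 3)·p³ ≈ 487344 · 2.96296296e-01 ≈ 144398.222222.
Since α = 1/2 < 1, p = c/n^{1/2} ≫ 1/n is above the triangle threshold p ~ 1/n. Asymptotically E[X] ~ (c³/6)·n^{3(1−α)} = (8³/6)·n^{1.5} → ∞; triangles are abundant w.h.p.

E[X] ≈ 144398.222222; in regime p = Θ(1/n^{1/2}) E[X] diverges (above the triangle threshold p ~ 1/n).


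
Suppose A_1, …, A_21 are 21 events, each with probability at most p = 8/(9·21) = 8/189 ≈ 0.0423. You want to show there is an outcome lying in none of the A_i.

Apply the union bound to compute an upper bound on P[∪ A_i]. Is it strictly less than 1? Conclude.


Union bound: P[∪_{i=1}^{21} A_i] ≤ Σ_i P[A_i] ≤ 21·p = 21·(8/189) = 8/9.
Numerically: 8/9 ≈ 0.8889.
Is 8/9 < 1? YES.
Since P[∪ A_i] ≤ 8/9 < 1, the complement has P[∩ A_i^c] ≥ 1 − 8/9 = 1/9 > 0, so some outcome avoids every A_i.

21·p = 8/9 ≈ 0.8889; existence CERTIFIED by the union bound.


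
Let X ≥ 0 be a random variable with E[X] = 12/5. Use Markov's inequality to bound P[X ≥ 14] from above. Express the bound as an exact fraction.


μ = E[X] = 12/5, a = 14.
Markov: P[X ≥ 14] ≤ μ/a = (12/5)/14 = 6/35.
Numerically: ≈ 0.171.
(Since a = 14 > μ = 2.400, the bound 6/35 is < 1 and informative.)

P[X ≥ 14] ≤ 6/35 ≈ 0.171.


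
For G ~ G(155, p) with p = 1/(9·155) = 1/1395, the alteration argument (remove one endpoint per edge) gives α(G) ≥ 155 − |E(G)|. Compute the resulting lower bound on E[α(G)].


E[|E(G)|] = C(155, 2)·p = 11935 · (1/1395) = 77/9.
E[α(G)] ≥ n − E[|E(G)|] = 155 − 77/9 = 1318/9.
Numerically: ≈ 146.4444.
(This is only a lower bound; the true E[α(G)] may be larger.)

E[α(G)] ≥ 1318/9 ≈ 146.4444.


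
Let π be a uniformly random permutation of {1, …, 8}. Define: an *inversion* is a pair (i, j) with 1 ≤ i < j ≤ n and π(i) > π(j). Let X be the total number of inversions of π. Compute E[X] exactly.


Write X = Σ X_I over the C(8, 2) = 28 pairs i < j, with X_I the indicator of one inversion.
There are 28 indicators.
For each fixed pair i < j, the values π(i) and π(j) are two distinct elements of {1, …, 8} in uniformly random order; by symmetry P[π(i) > π(j)] = 1/2.
By linearity: E[X] = 28 · (1/2) = C(8, 2) · (1/2) = 28/2 = 14 ≈ 14.000.

E[X] = 14 = 14.000.


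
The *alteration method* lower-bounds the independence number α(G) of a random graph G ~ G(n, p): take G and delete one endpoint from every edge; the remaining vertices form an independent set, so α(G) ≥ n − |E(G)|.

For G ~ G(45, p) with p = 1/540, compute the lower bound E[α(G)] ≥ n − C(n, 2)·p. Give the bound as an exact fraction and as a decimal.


E[|E(G)|] = C(45, 2)·p = 990 · (1/540) = 11/6.
E[α(G)] ≥ n − E[|E(G)|] = 45 − 11/6 = 259/6.
Numerically: ≈ 43.166667.
(This is only a lower bound; the true E[α(G)] may be larger.)

E[α(G)] ≥ 259/6 ≈ 43.166667.


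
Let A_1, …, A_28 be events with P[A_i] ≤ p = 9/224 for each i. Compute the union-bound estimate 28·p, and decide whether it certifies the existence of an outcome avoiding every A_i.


Union bound: P[∪_{i=1}^{28} A_i] ≤ Σ_i P[A_i] ≤ 28·p = 28·(9/224) = 9/8.
Numerically: 9/8 ≈ 1.125.
Is 9/8 < 1? NO.
Since the bound 9/8 is ≥ 1, the union bound is uninformative here; it does NOT by itself certify existence.

28·p = 9/8 ≈ 1.125; existence NOT certified by the union bound.


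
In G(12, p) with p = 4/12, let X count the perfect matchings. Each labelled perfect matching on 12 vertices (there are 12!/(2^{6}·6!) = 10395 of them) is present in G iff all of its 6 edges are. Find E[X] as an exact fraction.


K_12 has 12!/(2^{6}·6!) = 10395 labelled perfect matchings.
For each such perfect matching H, let X_H = 1 if all 6 edges of H are present in G. Then P[X_H = 1] = p^{6} = (1/3)^{6} = 1/729.
Summing the indicators: E[X] = Σ_H E[X_H] = 10395 · p^{6} = 10395 · 1/729 = 385/27.
Numerically: E[X] ≈ 14.26.

E[X] = 10395 · (1/3)^{6} = 385/27 ≈ 14.26.


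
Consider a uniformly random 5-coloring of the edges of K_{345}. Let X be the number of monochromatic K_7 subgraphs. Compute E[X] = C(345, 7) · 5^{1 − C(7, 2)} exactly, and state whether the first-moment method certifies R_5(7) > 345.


E[X] = C(345, 7) · 5^{1 − 21} = 108567596033820 · 5^{−20} = 108567596033820/95367431640625.
As a reduced fraction: E[X] = 21713519206764/19073486328125 ≈ 1.138.
Is E[X] < 1? NO.
Since E[X] ≥ 1, the first-moment bound is inconclusive at n = 345; it does NOT by itself certify R_5(7) > 345.

E[X] = 21713519206764/19073486328125 ≈ 1.138; E[X] ≥ 1; first-moment method inconclusive here.


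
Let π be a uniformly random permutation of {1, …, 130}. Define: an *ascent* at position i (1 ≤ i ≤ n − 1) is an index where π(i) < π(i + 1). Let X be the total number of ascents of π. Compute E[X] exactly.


Write X = Σ X_I over i = 1, …, 129, with X_I the indicator of one ascent.
There are 129 indicators.
For each fixed i, the pair (π(i), π(i+1)) is a uniformly random ordered pair of distinct values from {1, …, 130}; by symmetry P[π(i) < π(i+1)] = 1/2.
By linearity: E[X] = 129 · (1/2) = (130 − 1) · (1/2) = 129/2 ≈ 64.500.

E[X] = 129/2 = 64.500.


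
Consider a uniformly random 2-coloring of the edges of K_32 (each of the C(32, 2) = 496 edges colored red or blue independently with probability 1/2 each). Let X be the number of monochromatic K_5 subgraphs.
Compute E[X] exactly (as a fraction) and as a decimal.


Let X = Σ_S X_S over the C(32, 5) = 201376 subsets S of size 5, where X_S = 1 if the K_5 on S is monochromatic.
For a fixed S, the K_5 on S has C(5, 2) = 10 edges. P[all 10 edges red] = (1/2)^10, and likewise for blue, so P[monochromatic] = 2·(1/2)^10 = 2^{1 − 10} = 1/512.
Summing: E[X] = C(32, 5) · 2^{1 − 10} = 201376 · 1/512 = 6293/16.
Numerically: E[X] ≈ 393.312500.

E[X] = C(32,5)·2^(1−C(5,2)) = 6293/16 ≈ 393.312500.


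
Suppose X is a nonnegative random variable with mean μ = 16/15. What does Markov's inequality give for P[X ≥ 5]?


μ = E[X] = 16/15, a = 5.
Markov: P[X ≥ 5] ≤ μ/a = (16/15)/5 = 16/75.
Numerically: ≈ 0.213333.
(Since a = 5 > μ = 1.066667, the bound 16/75 is < 1 and informative.)

P[X ≥ 5] ≤ 16/75 ≈ 0.213333.


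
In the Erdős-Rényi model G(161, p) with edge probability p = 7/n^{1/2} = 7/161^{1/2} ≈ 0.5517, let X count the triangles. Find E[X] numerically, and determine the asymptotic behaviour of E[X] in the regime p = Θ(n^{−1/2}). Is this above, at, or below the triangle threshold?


Number of potential triangles: C(161, 3) = 682640.
Each occurs with probability p³ ≈ (0.5517)³ ≈ 1.679018e-01.
By linearity: E[X] = C(161, 3)·p³ ≈ 682640 · 1.679018e-01 ≈ 114616.4726.
Since α = 1/2 < 1, p = c/n^{1/2} ≫ 1/n is above the triangle threshold p ~ 1/n. Asymptotically E[X] ~ (c³/6)·n^{3(1−α)} = (7³/6)·n^{1.5} → ∞; triangles are abundant w.h.p.

E[X] ≈ 114616.4726; in regime p = Θ(1/n^{1/2}) E[X] diverges (above the triangle threshold p ~ 1/n).


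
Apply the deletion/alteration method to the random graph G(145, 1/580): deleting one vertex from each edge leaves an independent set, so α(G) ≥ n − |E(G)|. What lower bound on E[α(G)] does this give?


E[|E(G)|] = C(145, 2)·p = 10440 · (1/580) = 18.
E[α(G)] ≥ n − E[|E(G)|] = 145 − 18 = 127.
Numerically: ≈ 127.000000.
(This is only a lower bound; the true E[α(G)] may be larger.)

E[α(G)] ≥ 127 ≈ 127.000000.


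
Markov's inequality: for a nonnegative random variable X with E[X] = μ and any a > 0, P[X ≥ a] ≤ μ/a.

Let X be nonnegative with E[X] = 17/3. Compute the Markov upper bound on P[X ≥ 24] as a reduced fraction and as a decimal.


μ = E[X] = 17/3, a = 24.
Markov: P[X ≥ 24] ≤ μ/a = (17/3)/24 = 17/72.
Numerically: ≈ 0.236111.
(Since a = 24 > μ = 5.666667, the bound 17/72 is < 1 and informative.)

P[X ≥ 24] ≤ 17/72 ≈ 0.236111.


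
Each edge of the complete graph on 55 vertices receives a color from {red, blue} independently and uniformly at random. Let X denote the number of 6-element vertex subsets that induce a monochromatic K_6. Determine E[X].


Let X = Σ_S X_S over the C(55, 6) = 28989675 subsets S of size 6, where X_S = 1 if the K_6 on S is monochromatic.
For a fixed S, the K_6 on S has C(6, 2) = 15 edges. P[all 15 edges red] = (1/2)^15, and likewise for blue, so P[monochromatic] = 2·(1/2)^15 = 2^{1 − 15} = 1/16384.
By linearity: E[X] = C(55, 6) · 2^{1 − 15} = 28989675 · 1/16384 = 28989675/16384.
Numerically: E[X] ≈ 1769.3893.

E[X] = C(55,6)·2^(1−C(6,2)) = 28989675/16384 ≈ 1769.3893.


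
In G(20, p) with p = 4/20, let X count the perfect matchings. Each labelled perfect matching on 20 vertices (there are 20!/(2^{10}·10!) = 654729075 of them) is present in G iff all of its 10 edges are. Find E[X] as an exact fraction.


K_20 has 20!/(2^{10}·10!) = 654729075 labelled perfect matchings.
For each such perfect matching H, let X_H = 1 if all 10 edges of H are present in G. Then P[X_H = 1] = p^{10} = (1/5)^{10} = 1/9765625.
Summing the indicators: E[X] = Σ_H E[X_H] = 654729075 · p^{10} = 654729075 · 1/9765625 = 26189163/390625.
Numerically: E[X] ≈ 67.0443.

E[X] = 654729075 · (1/5)^{10} = 26189163/390625 ≈ 67.0443.


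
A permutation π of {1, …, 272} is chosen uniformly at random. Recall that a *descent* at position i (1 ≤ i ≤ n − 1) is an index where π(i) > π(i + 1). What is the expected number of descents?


Write X = Σ X_I over i = 1, …, 271, with X_I the indicator of one descent.
There are 271 indicators.
For each fixed i, the pair (π(i), π(i+1)) is a uniformly random ordered pair of distinct values from {1, …, 272}; by symmetry P[π(i) > π(i+1)] = 1/2.
By linearity: E[X] = 271 · (1/2) = (272 − 1) · (1/2) = 271/2 ≈ 135.500000.

E[X] = 271/2 = 135.500000.


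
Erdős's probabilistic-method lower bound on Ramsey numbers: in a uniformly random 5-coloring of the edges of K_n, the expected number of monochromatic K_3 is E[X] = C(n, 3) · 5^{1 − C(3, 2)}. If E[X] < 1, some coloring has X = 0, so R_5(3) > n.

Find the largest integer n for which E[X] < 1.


We need C(n, 3) · 5^{1 − 3} < 1, i.e. C(n, 3) < 5^{3 − 1} = 25.
Check values of n near the boundary:
  n = 5: C(5, 3) = 10; 10 < 25? YES
  n = 6: C(6, 3) = 20; 20 < 25? YES
  n = 7: C(7, 3) = 35; 35 < 25? NO
  n = 8: C(8, 3) = 56; 56 < 25? NO
  n = 9: C(9, 3) = 84; 84 < 25? NO
The largest n with C(n, 3) < 25 is n = 6 (where E[X] = 4/5 ≈ 0.800000). Hence R_5(3) > 6, i.e. R_5(3) ≥ 7.

Largest n = 6; hence R_5(3) > 6.


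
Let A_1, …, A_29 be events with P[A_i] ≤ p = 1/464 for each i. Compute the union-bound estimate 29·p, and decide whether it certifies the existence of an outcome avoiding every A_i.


Union bound: P[∪_{i=1}^{29} A_i] ≤ Σ_i P[A_i] ≤ 29·p = 29·(1/464) = 1/16.
Numerically: 1/16 ≈ 0.062.
Is 1/16 < 1? YES.
Since P[∪ A_i] ≤ 1/16 < 1, the complement has P[∩ A_i^c] ≥ 1 − 1/16 = 15/16 > 0, so some outcome avoids every A_i.

29·p = 1/16 ≈ 0.062; existence CERTIFIED by the union bound.


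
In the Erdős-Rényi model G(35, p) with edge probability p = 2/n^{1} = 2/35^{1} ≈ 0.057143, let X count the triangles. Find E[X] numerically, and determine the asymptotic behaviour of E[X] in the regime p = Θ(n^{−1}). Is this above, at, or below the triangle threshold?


Number of potential triangles: C(35, 3) = 6545.
Each occurs with probability p³ ≈ (0.057143)³ ≈ 1.8658892e-04.
By linearity: E[X] = C(35, 3)·p³ ≈ 6545 · 1.8658892e-04 ≈ 1.22122.
Here α = 1, so p = 2/n is exactly at the triangle threshold p ~ 1/n. Asymptotically E[X] → c³/6 = 2³/6 = 4/3 ≈ 1.33333, a bounded constant. In this regime the triangle count is asymptotically Poisson(c³/6).

E[X] ≈ 1.22122; in regime p = Θ(1/n^{1}) E[X] stays bounded (at the triangle threshold p ~ 1/n).


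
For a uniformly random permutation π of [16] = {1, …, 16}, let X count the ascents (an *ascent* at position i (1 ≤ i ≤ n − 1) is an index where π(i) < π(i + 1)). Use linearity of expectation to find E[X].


Write X = Σ X_I over i = 1, …, 15, with X_I the indicator of one ascent.
There are 15 indicators.
For each fixed i, the pair (π(i), π(i+1)) is a uniformly random ordered pair of distinct values from {1, …, 16}; by symmetry P[π(i) < π(i+1)] = 1/2.
By linearity: E[X] = 15 · (1/2) = (16 − 1) · (1/2) = 15/2 ≈ 7.500.

E[X] = 15/2 = 7.500.


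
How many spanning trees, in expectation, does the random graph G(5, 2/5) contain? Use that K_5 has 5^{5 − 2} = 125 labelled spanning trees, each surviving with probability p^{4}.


K_5 has 5^{5 − 2} = 125 labelled spanning trees.
For each such spanning tree H, let X_H = 1 if all 4 edges of H are present in G. Then P[X_H = 1] = p^{4} = (2/5)^{4} = 16/625.
Summing the indicators: E[X] = Σ_H E[X_H] = 125 · p^{4} = 125 · 16/625 = 16/5.
Numerically: E[X] ≈ 3.2.

E[X] = 125 · (2/5)^{4} = 16/5 ≈ 3.2.


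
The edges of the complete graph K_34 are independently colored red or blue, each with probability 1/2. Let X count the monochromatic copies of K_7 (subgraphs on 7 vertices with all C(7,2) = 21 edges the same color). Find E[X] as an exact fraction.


Let X = Σ_S X_S over the C(34, 7) = 5379616 subsets S of size 7, where X_S = 1 if the K_7 on S is monochromatic.
For a fixed S, the K_7 on S has C(7, 2) = 21 edges. P[all 21 edges red] = (1/2)^21, and likewise for blue, so P[monochromatic] = 2·(1/2)^21 = 2^{1 − 21} = 1/1048576.
By linearity of expectation: E[X] = C(34, 7) · 2^{1 − 21} = 5379616 · 1/1048576 = 168113/32768.
Numerically: E[X] ≈ 5.13040.

E[X] = C(34,7)·2^(1−C(7,2)) = 168113/32768 ≈ 5.13040.


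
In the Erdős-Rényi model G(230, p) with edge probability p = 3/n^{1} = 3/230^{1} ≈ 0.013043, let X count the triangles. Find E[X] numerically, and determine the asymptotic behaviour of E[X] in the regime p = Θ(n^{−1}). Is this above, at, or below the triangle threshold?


Number of potential triangles: C(230, 3) = 2001460.
Each occurs with probability p³ ≈ (0.013043)³ ≈ 2.2191173e-06.
By linearity: E[X] = C(230, 3)·p³ ≈ 2001460 · 2.2191173e-06 ≈ 4.44147.
Here α = 1, so p = 3/n is exactly at the triangle threshold p ~ 1/n. Asymptotically E[X] → c³/6 = 3³/6 = 9/2 ≈ 4.50000, a bounded constant. In this regime the triangle count is asymptotically Poisson(c³/6).

E[X] ≈ 4.44147; in regime p = Θ(1/n^{1}) E[X] stays bounded (at the triangle threshold p ~ 1/n).


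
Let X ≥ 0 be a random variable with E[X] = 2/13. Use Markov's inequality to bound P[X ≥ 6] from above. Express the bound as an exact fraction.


μ = E[X] = 2/13, a = 6.
Markov: P[X ≥ 6] ≤ μ/a = (2/13)/6 = 1/39.
Numerically: ≈ 0.02564.
(Since a = 6 > μ = 0.15385, the bound 1/39 is < 1 and informative.)

P[X ≥ 6] ≤ 1/39 ≈ 0.02564.


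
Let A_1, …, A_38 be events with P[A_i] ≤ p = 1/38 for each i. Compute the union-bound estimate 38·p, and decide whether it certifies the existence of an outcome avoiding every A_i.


Union bound: P[∪_{i=1}^{38} A_i] ≤ Σ_i P[A_i] ≤ 38·p = 38·(1/38) = 1.
Numerically: 1 ≈ 1.0000000.
Is 1 < 1? NO.
Since the bound 1 is ≥ 1, the union bound is uninformative here; it does NOT by itself certify existence.

38·p = 1 ≈ 1.0000000; existence NOT certified by the union bound.


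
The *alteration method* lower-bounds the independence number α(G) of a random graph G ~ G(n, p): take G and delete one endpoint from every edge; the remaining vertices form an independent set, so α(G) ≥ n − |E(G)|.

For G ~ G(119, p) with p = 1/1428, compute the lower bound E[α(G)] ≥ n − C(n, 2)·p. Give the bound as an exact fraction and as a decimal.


E[|E(G)|] = C(119, 2)·p = 7021 · (1/1428) = 59/12.
E[α(G)] ≥ n − E[|E(G)|] = 119 − 59/12 = 1369/12.
Numerically: ≈ 114.083333.
(This is only a lower bound; the true E[α(G)] may be larger.)

E[α(G)] ≥ 1369/12 ≈ 114.083333.


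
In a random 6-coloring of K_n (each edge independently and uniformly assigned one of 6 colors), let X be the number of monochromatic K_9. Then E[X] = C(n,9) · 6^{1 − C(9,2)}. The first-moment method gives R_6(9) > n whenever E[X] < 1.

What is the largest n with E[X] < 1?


We need C(n, 9) · 6^{1 − 36} < 1, i.e. C(n, 9) < 6^{36 − 1} = 1719070799748422591028658176.
Check values of n near the boundary:
  n = 4405: C(4405, 9) = 1706862792900636302463627150; 1706862792900636302463627150 < 1719070799748422591028658176? YES
  n = 4406: C(4406, 9) = 1710356485221788389505285700; 1710356485221788389505285700 < 1719070799748422591028658176? YES
  n = 4407: C(4407, 9) = 1713856532599459170657070050; 1713856532599459170657070050 < 1719070799748422591028658176? YES
  n = 4408: C(4408, 9) = 1717362945146264156457459600; 1717362945146264156457459600 < 1719070799748422591028658176? YES
  n = 4409: C(4409, 9) = 1720875732988608787686577131; 1720875732988608787686577131 < 1719070799748422591028658176? NO
The largest n with C(n, 9) < 1719070799748422591028658176 is n = 4408 (where E[X] = 35778394690547169926197075/35813974994758803979763712 ≈ 0.99901). Hence R_6(9) > 4408, i.e. R_6(9) ≥ 4409.

Largest n = 4408; hence R_6(9) > 4408.


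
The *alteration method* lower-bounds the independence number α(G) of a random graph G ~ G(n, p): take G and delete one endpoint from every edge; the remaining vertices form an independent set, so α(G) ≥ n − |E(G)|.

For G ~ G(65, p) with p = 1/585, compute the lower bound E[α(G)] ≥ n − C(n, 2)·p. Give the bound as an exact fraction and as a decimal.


E[|E(G)|] = C(65, 2)·p = 2080 · (1/585) = 32/9.
E[α(G)] ≥ n − E[|E(G)|] = 65 − 32/9 = 553/9.
Numerically: ≈ 61.4444.
(This is only a lower bound; the true E[α(G)] may be larger.)

E[α(G)] ≥ 553/9 ≈ 61.4444.


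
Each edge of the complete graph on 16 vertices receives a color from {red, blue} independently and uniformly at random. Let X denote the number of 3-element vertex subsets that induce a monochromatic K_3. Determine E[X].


Let X = Σ_S X_S over the C(16, 3) = 560 subsets S of size 3, where X_S = 1 if the K_3 on S is monochromatic.
For a fixed S, the K_3 on S has C(3, 2) = 3 edges. P[all 3 edges red] = (1/2)^3, and likewise for blue, so P[monochromatic] = 2·(1/2)^3 = 2^{1 − 3} = 1/4.
Summing: E[X] = C(16, 3) · 2^{1 − 3} = 560 · 1/4 = 140.
Numerically: E[X] ≈ 140.00000.

E[X] = C(16,3)·2^(1−C(3,2)) = 140 ≈ 140.00000.


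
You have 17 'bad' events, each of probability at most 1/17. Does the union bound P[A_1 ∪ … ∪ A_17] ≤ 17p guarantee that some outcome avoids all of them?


Union bound: P[∪_{i=1}^{17} A_i] ≤ Σ_i P[A_i] ≤ 17·p = 17·(1/17) = 1.
Numerically: 1 ≈ 1.00000.
Is 1 < 1? NO.
Since the bound 1 is ≥ 1, the union bound is uninformative here; it does NOT by itself certify existence.

17·p = 1 ≈ 1.00000; existence NOT certified by the union bound.


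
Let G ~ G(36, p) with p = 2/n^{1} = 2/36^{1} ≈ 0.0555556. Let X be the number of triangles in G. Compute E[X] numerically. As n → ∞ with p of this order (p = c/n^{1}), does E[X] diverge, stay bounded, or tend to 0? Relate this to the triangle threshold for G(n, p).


Number of potential triangles: C(36, 3) = 7140.
Each occurs with probability p³ ≈ (0.0555556)³ ≈ 1.71467764e-04.
By linearity: E[X] = C(36, 3)·p³ ≈ 7140 · 1.71467764e-04 ≈ 1.224280.
Here α = 1, so p = 2/n is exactly at the triangle threshold p ~ 1/n. Asymptotically E[X] → c³/6 = 2³/6 = 4/3 ≈ 1.333333, a bounded constant. In this regime the triangle count is asymptotically Poisson(c³/6).

E[X] ≈ 1.224280; in regime p = Θ(1/n^{1}) E[X] stays bounded (at the triangle threshold p ~ 1/n).


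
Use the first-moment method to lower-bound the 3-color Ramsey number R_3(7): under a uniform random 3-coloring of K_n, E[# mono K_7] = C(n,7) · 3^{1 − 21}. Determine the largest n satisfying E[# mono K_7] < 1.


We need C(n, 7) · 3^{1 − 21} < 1, i.e. C(n, 7) < 3^{21 − 1} = 3486784401.
Check values of n near the boundary:
  n = 75: C(75, 7) = 1984829850; 1984829850 < 3486784401? YES
  n = 76: C(76, 7) = 2186189400; 2186189400 < 3486784401? YES
  n = 77: C(77, 7) = 2404808340; 2404808340 < 3486784401? YES
  n = 78: C(78, 7) = 2641902120; 2641902120 < 3486784401? YES
  n = 79: C(79, 7) = 2898753715; 2898753715 < 3486784401? YES
  n = 80: C(80, 7) = 3176716400; 3176716400 < 3486784401? YES
  n = 81: C(81, 7) = 3477216600; 3477216600 < 3486784401? YES
  n = 82: C(82, 7) = 3801756816; 3801756816 < 3486784401? NO
  n = 83: C(83, 7) = 4151918628; 4151918628 < 3486784401? NO
The largest n with C(n, 7) < 3486784401 is n = 81 (where E[X] = 42928600/43046721 ≈ 0.997256). Hence R_3(7) > 81, i.e. R_3(7) ≥ 82.

Largest n = 81; hence R_3(7) > 81.


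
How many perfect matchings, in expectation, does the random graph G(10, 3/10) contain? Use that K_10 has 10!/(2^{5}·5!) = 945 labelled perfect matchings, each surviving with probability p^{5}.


K_10 has 10!/(2^{5}·5!) = 945 labelled perfect matchings.
For each such perfect matching H, let X_H = 1 if all 5 edges of H are present in G. Then P[X_H = 1] = p^{5} = (3/10)^{5} = 243/100000.
By linearity: E[X] = Σ_H E[X_H] = 945 · p^{5} = 945 · 243/100000 = 45927/20000.
Numerically: E[X] ≈ 2.29635.

E[X] = 945 · (3/10)^{5} = 45927/20000 ≈ 2.29635.


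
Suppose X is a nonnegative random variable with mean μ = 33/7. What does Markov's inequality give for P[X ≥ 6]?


μ = E[X] = 33/7, a = 6.
Markov: P[X ≥ 6] ≤ μ/a = (33/7)/6 = 11/14.
Numerically: ≈ 0.786.
(Since a = 6 > μ = 4.714, the bound 11/14 is < 1 and informative.)

P[X ≥ 6] ≤ 11/14 ≈ 0.786.


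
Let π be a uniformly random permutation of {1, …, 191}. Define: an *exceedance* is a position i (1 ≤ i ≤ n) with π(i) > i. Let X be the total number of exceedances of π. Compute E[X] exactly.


Write X = Σ_{i=1}^{191} X_i, where X_i = 1_{π(i) > i}.
For each fixed i, π(i) is uniform over {1, …, 191} (marginal of a uniform permutation), so P[π(i) > i] = (n − i)/n. Summing: Σ_{i=1}^{191} (n − i)/n = (0 + 1 + … + 190)/191 = 191(191 − 1)/(2·191) = (191 − 1)/2.
Hence E[X] = Σ_{i=1}^{191} (191 − i)/191 = 95 ≈ 95.000.

E[X] = 95 = 95.000.


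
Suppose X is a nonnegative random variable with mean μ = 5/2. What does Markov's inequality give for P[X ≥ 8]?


μ = E[X] = 5/2, a = 8.
Markov: P[X ≥ 8] ≤ μ/a = (5/2)/8 = 5/16.
Numerically: ≈ 0.3125.
(Since a = 8 > μ = 2.5000, the bound 5/16 is < 1 and informative.)

P[X ≥ 8] ≤ 5/16 ≈ 0.3125.


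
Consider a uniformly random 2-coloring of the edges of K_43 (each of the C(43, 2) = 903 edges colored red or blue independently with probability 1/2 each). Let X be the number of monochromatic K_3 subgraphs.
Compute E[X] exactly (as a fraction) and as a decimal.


Let X = Σ_S X_S over the C(43, 3) = 12341 subsets S of size 3, where X_S = 1 if the K_3 on S is monochromatic.
For a fixed S, the K_3 on S has C(3, 2) = 3 edges. P[all 3 edges red] = (1/2)^3, and likewise for blue, so P[monochromatic] = 2·(1/2)^3 = 2^{1 − 3} = 1/4.
By linearity: E[X] = C(43, 3) · 2^{1 − 3} = 12341 · 1/4 = 12341/4.
Numerically: E[X] ≈ 3085.250.

E[X] = C(43,3)·2^(1−C(3,2)) = 12341/4 ≈ 3085.250.


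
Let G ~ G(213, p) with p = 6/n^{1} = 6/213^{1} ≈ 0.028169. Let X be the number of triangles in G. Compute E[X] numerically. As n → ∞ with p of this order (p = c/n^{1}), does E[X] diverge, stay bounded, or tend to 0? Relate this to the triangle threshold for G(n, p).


Number of potential triangles: C(213, 3) = 1587986.
Each occurs with probability p³ ≈ (0.028169)³ ≈ 2.23519255e-05.
By linearity: E[X] = C(213, 3)·p³ ≈ 1587986 · 2.23519255e-05 ≈ 35.494545.
Here α = 1, so p = 6/n is exactly at the triangle threshold p ~ 1/n. Asymptotically E[X] → c³/6 = 6³/6 = 36 ≈ 36.000000, a bounded constant. In this regime the triangle count is asymptotically Poisson(c³/6).

E[X] ≈ 35.494545; in regime p = Θ(1/n^{1}) E[X] stays bounded (at the triangle threshold p ~ 1/n).


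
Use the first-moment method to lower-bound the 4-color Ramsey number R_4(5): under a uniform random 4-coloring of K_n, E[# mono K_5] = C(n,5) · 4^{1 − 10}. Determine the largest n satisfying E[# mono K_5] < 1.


We need C(n, 5) · 4^{1 − 10} < 1, i.e. C(n, 5) < 4^{10 − 1} = 262144.
Check values of n near the boundary:
  n = 27: C(27, 5) = 80730; 80730 < 262144? YES
  n = 28: C(28, 5) = 98280; 98280 < 262144? YES
  n = 29: C(29, 5) = 118755; 118755 < 262144? YES
  n = 30: C(30, 5) = 142506; 142506 < 262144? YES
  n = 31: C(31, 5) = 169911; 169911 < 262144? YES
  n = 32: C(32, 5) = 201376; 201376 < 262144? YES
  n = 33: C(33, 5) = 237336; 237336 < 262144? YES
  n = 34: C(34, 5) = 278256; 278256 < 262144? NO
The largest n with C(n, 5) < 262144 is n = 33 (where E[X] = 29667/32768 ≈ 0.9054). Hence R_4(5) > 33, i.e. R_4(5) ≥ 34.

Largest n = 33; hence R_4(5) > 33.
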